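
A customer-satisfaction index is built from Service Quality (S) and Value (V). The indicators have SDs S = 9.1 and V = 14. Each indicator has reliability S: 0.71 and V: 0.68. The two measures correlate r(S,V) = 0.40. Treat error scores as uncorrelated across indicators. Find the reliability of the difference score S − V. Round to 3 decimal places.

0.510

Var(S−V) = 9.1² + 14² − 2·9.1·14·0.40 = 278.81 − 101.92 = 176.89.
Under uncorrelated errors the observed covariances equal the true-score covariances, so only the own-variance terms attenuate.
True-score variance = [9.1²·0.71 + 14²·0.68] − 101.92 = 192.075 − 101.92 = 90.1551.
Reliability = 90.1551 / 176.89 = 0.510.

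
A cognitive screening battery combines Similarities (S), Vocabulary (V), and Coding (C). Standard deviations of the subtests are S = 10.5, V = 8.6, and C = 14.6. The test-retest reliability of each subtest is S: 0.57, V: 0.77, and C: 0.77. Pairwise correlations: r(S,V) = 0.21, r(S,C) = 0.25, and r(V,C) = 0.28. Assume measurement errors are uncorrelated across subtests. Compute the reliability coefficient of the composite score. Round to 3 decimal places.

0.805

Var(S+V+C) = 10.5² + 8.6² + 14.6² + 2·[10.5·8.6·0.21 + 10.5·14.6·0.25 + 8.6·14.6·0.28] = 397.37 + 184.89 = 582.26.
Under uncorrelated errors the observed covariances equal the true-score covariances, so only the own-variance terms attenuate.
True-score variance = [10.5²·0.57 + 8.6²·0.77 + 14.6²·0.77] + 184.89 = 283.925 + 184.89 = 468.814.
Reliability = 468.814 / 582.26 = 0.805.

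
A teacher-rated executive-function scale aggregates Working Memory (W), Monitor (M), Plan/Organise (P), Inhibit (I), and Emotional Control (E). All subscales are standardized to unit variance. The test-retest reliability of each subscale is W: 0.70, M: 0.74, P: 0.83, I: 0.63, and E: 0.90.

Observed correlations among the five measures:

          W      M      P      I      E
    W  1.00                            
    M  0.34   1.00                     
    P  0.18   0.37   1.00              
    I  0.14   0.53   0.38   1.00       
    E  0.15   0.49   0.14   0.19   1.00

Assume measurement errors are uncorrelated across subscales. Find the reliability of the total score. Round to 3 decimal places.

Var(W+M+P+I+E) = 5 + 2·[0.34 + 0.18 + 0.14 + 0.15 + 0.37 + 0.53 + 0.49 + 0.38 + 0.14 + 0.19] = 5 + 5.82 = 10.82.
With uncorrelated errors the cross-covariances are all true-score covariance, so they carry over unchanged; only the diagonal terms shrink to ρᵢσᵢ².
True-score variance = [0.70 + 0.74 + 0.83 + 0.63 + 0.90] + 5.82 = 3.8 + 5.82 = 9.62.
Reliability = 9.62 / 10.82 = 0.889.

0.889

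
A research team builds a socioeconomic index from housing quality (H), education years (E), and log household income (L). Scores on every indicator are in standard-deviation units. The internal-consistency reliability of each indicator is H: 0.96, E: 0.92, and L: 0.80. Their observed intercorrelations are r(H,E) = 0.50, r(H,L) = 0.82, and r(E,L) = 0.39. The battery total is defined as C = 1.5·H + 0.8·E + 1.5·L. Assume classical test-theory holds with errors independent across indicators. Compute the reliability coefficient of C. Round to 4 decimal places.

Var(C) = 1.5² + 0.8² + 1.5² + 2·[1.2·0.50 + 2.25·0.82 + 1.2·0.39] = 5.14 + 5.826 = 10.966.
Under uncorrelated errors the observed covariances equal the true-score covariances, so only the own-variance terms attenuate.
True-score variance = [1.5²·0.96 + 0.8²·0.92 + 1.5²·0.80] + 5.826 = 4.5488 + 5.826 = 10.3748.
Reliability = 10.3748 / 10.966 = 0.9461.

0.9461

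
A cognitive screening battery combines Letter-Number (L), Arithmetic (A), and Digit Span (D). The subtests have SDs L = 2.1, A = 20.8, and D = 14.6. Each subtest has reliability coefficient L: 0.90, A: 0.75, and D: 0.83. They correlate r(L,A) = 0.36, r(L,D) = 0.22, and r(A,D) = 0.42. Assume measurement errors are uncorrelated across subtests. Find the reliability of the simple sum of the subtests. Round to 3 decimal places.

Var(L+A+D) = 2.1² + 20.8² + 14.6² + 2·[2.1·20.8·0.36 + 2.1·14.6·0.22 + 20.8·14.6·0.42] = 650.21 + 300.031 = 950.241.
Under uncorrelated errors the observed covariances equal the true-score covariances, so only the own-variance terms attenuate.
True-score variance = [2.1²·0.90 + 20.8²·0.75 + 14.6²·0.83] + 300.031 = 505.372 + 300.031 = 805.403.
Reliability = 805.403 / 950.241 = 0.848.

0.848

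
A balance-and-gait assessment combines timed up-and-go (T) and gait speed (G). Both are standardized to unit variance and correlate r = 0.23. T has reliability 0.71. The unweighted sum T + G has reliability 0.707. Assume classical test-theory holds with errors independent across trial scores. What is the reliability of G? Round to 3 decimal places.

0.569

Var(T+G) = 2 + 2·0.23 = 2.460.
True-score variance = ρ_T + ρ_G + 2·0.23, so 0.707 = (0.71 + ρ_G + 0.46) / 2.460.
ρ_G = 0.707·2.460 − 0.71 − 0.46 = 0.569.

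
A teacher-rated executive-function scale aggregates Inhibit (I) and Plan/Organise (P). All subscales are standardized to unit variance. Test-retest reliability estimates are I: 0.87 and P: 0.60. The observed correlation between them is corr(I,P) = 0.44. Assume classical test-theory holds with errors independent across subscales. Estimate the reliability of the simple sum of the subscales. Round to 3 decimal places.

Var(I+P) = 2 + 2·[0.44] = 2 + 0.88 = 2.88.
Under uncorrelated errors the observed covariances equal the true-score covariances, so only the own-variance terms attenuate.
True-score variance = [0.87 + 0.60] + 0.88 = 1.47 + 0.88 = 2.35.
Reliability = 2.35 / 2.88 = 0.816.

0.816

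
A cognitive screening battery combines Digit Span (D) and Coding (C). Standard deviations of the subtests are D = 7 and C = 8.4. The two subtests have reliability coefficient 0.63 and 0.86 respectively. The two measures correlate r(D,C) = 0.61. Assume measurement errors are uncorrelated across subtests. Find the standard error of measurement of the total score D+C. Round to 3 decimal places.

5.292

Var(total) = 119.56 + 71.736 = 191.296.
True-score variance = 91.5516 + 71.736 = 163.288, so reliability = 0.8536.
Error variance = 191.296 − 163.288 = 28.0084; SEM = √28.0084 = 5.292.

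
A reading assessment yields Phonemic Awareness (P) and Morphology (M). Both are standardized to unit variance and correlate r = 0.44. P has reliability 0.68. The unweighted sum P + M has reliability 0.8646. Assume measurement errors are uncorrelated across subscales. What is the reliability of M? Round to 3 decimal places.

Var(P+M) = 2 + 2·0.44 = 2.880.
True-score variance = ρ_P + ρ_M + 2·0.44, so 0.8646 = (0.68 + ρ_M + 0.88) / 2.880.
ρ_M = 0.8646·2.880 − 0.68 − 0.88 = 0.930.

0.930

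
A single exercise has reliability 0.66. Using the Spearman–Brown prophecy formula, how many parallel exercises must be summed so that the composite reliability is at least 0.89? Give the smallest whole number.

k ≥ ρ*(1−ρ₁)/(ρ₁(1−ρ*)) = 0.89·0.34 / (0.66·0.11) = 4.168.
Smallest integer k = 5.

5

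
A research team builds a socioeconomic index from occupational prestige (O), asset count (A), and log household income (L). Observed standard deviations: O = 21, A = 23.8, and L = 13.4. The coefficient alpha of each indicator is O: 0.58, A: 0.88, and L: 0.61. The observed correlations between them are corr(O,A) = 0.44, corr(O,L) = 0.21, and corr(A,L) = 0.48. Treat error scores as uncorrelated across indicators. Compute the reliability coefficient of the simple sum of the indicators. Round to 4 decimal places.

0.8424

Var(O+A+L) = 21² + 23.8² + 13.4² + 2·[21·23.8·0.44 + 21·13.4·0.21 + 23.8·13.4·0.48] = 1187 + 864.175 = 2051.18.
With uncorrelated errors the cross-covariances are all true-score covariance, so they carry over unchanged; only the diagonal terms shrink to ρᵢσᵢ².
True-score variance = [21²·0.58 + 23.8²·0.88 + 13.4²·0.61] + 864.175 = 863.779 + 864.175 = 1727.95.
Reliability = 1727.95 / 2051.18 = 0.8424.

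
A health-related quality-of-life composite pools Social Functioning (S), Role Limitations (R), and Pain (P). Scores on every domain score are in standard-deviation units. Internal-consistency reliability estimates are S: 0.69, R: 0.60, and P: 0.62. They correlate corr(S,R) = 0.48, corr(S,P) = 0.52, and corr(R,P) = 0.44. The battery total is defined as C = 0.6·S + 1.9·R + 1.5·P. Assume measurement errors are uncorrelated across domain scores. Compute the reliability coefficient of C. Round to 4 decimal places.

Var(C) = 0.6² + 1.9² + 1.5² + 2·[1.14·0.48 + 0.9·0.52 + 2.85·0.44] = 6.22 + 4.5384 = 10.7584.
Under uncorrelated errors the observed covariances equal the true-score covariances, so only the own-variance terms attenuate.
True-score variance = [0.6²·0.69 + 1.9²·0.60 + 1.5²·0.62] + 4.5384 = 3.8094 + 4.5384 = 8.3478.
Reliability = 8.3478 / 10.7584 = 0.7759.

0.7759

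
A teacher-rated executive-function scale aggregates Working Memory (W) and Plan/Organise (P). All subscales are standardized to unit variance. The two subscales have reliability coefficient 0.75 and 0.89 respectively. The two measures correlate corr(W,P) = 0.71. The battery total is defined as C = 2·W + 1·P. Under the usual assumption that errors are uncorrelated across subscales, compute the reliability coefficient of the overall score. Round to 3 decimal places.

Var(C) = 2² + 1 + 2·[2·0.71] = 5 + 2.84 = 7.84.
With uncorrelated errors the cross-covariances are all true-score covariance, so they carry over unchanged; only the diagonal terms shrink to ρᵢσᵢ².
True-score variance = [2²·0.75 + 0.89] + 2.84 = 3.89 + 2.84 = 6.73.
Reliability = 6.73 / 7.84 = 0.858.

0.858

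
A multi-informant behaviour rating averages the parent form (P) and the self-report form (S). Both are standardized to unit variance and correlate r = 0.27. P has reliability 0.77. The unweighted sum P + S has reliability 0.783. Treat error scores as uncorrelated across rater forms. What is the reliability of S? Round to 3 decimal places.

0.679

Var(P+S) = 2 + 2·0.27 = 2.540.
True-score variance = ρ_P + ρ_S + 2·0.27, so 0.783 = (0.77 + ρ_S + 0.54) / 2.540.
ρ_S = 0.783·2.540 − 0.77 − 0.54 = 0.679.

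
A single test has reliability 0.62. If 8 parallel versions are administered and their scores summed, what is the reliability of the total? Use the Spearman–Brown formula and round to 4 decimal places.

0.9288

ρ_k = kρ / (1 + (k−1)ρ) = 8·0.62 / (1 + 7·0.62) = 4.960 / 5.340 = 0.9288.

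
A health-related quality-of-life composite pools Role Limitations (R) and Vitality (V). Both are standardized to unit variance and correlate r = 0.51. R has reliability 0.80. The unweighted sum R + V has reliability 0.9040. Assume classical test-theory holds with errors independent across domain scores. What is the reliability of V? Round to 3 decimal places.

0.910

Var(R+V) = 2 + 2·0.51 = 3.020.
True-score variance = ρ_R + ρ_V + 2·0.51, so 0.9040 = (0.80 + ρ_V + 1.02) / 3.020.
ρ_V = 0.9040·3.020 − 0.80 − 1.02 = 0.910.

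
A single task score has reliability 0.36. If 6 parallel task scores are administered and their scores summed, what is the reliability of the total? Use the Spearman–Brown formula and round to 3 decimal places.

ρ_k = kρ / (1 + (k−1)ρ) = 6·0.36 / (1 + 5·0.36) = 2.160 / 2.800 = 0.771.

0.771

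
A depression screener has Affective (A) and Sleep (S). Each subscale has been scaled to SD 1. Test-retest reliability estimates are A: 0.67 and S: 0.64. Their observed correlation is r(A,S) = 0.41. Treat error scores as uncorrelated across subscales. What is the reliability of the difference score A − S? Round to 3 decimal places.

Var(A−S) = 1 + 1 − 2·0.41 = 2 − 0.82 = 1.18.
Under uncorrelated errors the observed covariances equal the true-score covariances, so only the own-variance terms attenuate.
True-score variance = [0.67 + 0.64] − 0.82 = 1.31 − 0.82 = 0.49.
Reliability = 0.49 / 1.18 = 0.415.

0.415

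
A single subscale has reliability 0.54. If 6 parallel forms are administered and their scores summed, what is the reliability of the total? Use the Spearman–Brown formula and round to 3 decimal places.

ρ_k = kρ / (1 + (k−1)ρ) = 6·0.54 / (1 + 5·0.54) = 3.240 / 3.700 = 0.876.

0.876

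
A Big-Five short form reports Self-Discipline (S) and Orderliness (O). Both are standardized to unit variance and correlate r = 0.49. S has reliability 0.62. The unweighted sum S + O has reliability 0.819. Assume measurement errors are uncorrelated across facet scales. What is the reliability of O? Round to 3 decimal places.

Var(S+O) = 2 + 2·0.49 = 2.980.
True-score variance = ρ_S + ρ_O + 2·0.49, so 0.819 = (0.62 + ρ_O + 0.98) / 2.980.
ρ_O = 0.819·2.980 − 0.62 − 0.98 = 0.841.

0.841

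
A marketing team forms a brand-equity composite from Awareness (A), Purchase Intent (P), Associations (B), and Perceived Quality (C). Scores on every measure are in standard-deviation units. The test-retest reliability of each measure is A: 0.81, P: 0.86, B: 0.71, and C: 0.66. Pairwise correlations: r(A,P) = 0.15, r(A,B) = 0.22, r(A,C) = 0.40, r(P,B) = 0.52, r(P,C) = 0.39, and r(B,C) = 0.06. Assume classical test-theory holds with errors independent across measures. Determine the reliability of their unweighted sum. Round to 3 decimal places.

Var(A+P+B+C) = 4 + 2·[0.15 + 0.22 + 0.40 + 0.52 + 0.39 + 0.06] = 4 + 3.48 = 7.48.
Under uncorrelated errors the observed covariances equal the true-score covariances, so only the own-variance terms attenuate.
True-score variance = [0.81 + 0.86 + 0.71 + 0.66] + 3.48 = 3.04 + 3.48 = 6.52.
Reliability = 6.52 / 7.48 = 0.872.

0.872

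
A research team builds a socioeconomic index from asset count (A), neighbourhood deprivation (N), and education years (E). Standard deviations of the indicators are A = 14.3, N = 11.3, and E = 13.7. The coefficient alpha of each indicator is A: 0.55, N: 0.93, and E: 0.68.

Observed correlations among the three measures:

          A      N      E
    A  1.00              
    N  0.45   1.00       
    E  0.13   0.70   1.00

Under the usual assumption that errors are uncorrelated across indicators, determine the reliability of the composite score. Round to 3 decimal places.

Var(A+N+E) = 14.3² + 11.3² + 13.7² + 2·[14.3·11.3·0.45 + 14.3·13.7·0.13 + 11.3·13.7·0.70] = 519.87 + 413.102 = 932.972.
Because errors are independent across components, Cov(Tᵢ,Tⱼ) = Cov(Xᵢ,Xⱼ); the off-diagonal part of the true-score variance is the same as above.
True-score variance = [14.3²·0.55 + 11.3²·0.93 + 13.7²·0.68] + 413.102 = 358.85 + 413.102 = 771.952.
Reliability = 771.952 / 932.972 = 0.827.

0.827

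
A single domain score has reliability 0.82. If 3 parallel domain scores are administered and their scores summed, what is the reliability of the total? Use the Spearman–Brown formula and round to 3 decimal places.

0.932

ρ_k = kρ / (1 + (k−1)ρ) = 3·0.82 / (1 + 2·0.82) = 2.460 / 2.640 = 0.932.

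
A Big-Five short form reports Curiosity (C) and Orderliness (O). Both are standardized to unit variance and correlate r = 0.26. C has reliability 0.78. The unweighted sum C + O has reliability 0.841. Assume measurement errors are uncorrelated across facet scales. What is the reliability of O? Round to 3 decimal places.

0.819

Var(C+O) = 2 + 2·0.26 = 2.520.
True-score variance = ρ_C + ρ_O + 2·0.26, so 0.841 = (0.78 + ρ_O + 0.52) / 2.520.
ρ_O = 0.841·2.520 − 0.78 − 0.52 = 0.819.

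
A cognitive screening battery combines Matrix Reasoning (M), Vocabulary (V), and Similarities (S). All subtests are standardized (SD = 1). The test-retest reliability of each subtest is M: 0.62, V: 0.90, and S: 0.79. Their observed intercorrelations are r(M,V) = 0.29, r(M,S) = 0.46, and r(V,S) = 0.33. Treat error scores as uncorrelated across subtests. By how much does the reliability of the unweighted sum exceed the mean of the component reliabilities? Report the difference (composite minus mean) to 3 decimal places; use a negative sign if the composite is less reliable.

Var(sum) = 3 + 2.16 = 5.16; true-score variance = 2.31 + 2.16 = 4.47; composite reliability = 0.8663.
Mean component reliability = 0.7700.
Difference = 0.8663 − 0.7700 = 0.096.

0.096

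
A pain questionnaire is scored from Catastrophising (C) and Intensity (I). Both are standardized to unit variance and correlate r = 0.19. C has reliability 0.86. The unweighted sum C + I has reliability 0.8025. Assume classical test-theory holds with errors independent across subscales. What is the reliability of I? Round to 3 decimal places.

0.670

Var(C+I) = 2 + 2·0.19 = 2.380.
True-score variance = ρ_C + ρ_I + 2·0.19, so 0.8025 = (0.86 + ρ_I + 0.38) / 2.380.
ρ_I = 0.8025·2.380 − 0.86 − 0.38 = 0.670.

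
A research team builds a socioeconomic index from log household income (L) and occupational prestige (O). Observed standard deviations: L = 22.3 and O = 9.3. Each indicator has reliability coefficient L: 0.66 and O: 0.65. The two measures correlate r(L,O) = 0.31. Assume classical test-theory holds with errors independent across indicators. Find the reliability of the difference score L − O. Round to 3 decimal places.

0.562

Var(L−O) = 22.3² + 9.3² − 2·22.3·9.3·0.31 = 583.78 − 128.582 = 455.198.
With uncorrelated errors the cross-covariances are all true-score covariance, so they carry over unchanged; only the diagonal terms shrink to ρᵢσᵢ².
True-score variance = [22.3²·0.66 + 9.3²·0.65] − 128.582 = 384.43 − 128.582 = 255.848.
Reliability = 255.848 / 455.198 = 0.562.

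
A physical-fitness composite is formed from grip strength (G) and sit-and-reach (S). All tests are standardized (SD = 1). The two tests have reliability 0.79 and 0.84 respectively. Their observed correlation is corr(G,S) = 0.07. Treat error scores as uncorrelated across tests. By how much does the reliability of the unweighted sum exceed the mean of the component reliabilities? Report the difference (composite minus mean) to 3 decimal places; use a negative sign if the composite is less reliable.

0.012

Var(sum) = 2 + 0.14 = 2.14; true-score variance = 1.63 + 0.14 = 1.77; composite reliability = 0.8271.
Mean component reliability = 0.8150.
Difference = 0.8271 − 0.8150 = 0.012.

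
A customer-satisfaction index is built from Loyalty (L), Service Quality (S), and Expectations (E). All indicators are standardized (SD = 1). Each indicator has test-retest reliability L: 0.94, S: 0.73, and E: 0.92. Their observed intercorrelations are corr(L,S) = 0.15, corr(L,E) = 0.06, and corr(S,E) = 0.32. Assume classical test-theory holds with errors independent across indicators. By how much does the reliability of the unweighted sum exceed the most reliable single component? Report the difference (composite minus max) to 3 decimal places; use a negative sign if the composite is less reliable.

Var(sum) = 3 + 1.06 = 4.06; true-score variance = 2.59 + 1.06 = 3.65; composite reliability = 0.8990.
Max component reliability = 0.9400.
Difference = 0.8990 − 0.9400 = -0.041.

-0.041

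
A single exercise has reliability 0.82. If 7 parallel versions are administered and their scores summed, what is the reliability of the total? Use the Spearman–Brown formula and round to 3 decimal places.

ρ_k = kρ / (1 + (k−1)ρ) = 7·0.82 / (1 + 6·0.82) = 5.740 / 5.920 = 0.970.

0.970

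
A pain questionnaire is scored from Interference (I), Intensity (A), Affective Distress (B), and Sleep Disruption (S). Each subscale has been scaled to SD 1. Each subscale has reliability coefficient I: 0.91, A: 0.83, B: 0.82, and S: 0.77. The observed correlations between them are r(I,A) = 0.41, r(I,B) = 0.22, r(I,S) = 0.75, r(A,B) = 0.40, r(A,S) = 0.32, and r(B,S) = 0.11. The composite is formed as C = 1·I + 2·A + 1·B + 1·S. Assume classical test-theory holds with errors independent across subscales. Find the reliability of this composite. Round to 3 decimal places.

Var(C) = 1 + 2² + 1 + 1 + 2·[2·0.41 + 0.22 + 0.75 + 2·0.40 + 2·0.32 + 0.11] = 7 + 6.68 = 13.68.
Because errors are independent across components, Cov(Tᵢ,Tⱼ) = Cov(Xᵢ,Xⱼ); the off-diagonal part of the true-score variance is the same as above.
True-score variance = [0.91 + 2²·0.83 + 0.82 + 0.77] + 6.68 = 5.82 + 6.68 = 12.5.
Reliability = 12.5 / 13.68 = 0.914.

0.914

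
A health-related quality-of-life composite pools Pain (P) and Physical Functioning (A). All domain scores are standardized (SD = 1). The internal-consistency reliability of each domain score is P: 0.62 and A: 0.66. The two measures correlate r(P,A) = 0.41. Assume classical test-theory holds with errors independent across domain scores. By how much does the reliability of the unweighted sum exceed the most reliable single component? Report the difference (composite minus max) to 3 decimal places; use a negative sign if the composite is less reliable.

Var(sum) = 2 + 0.82 = 2.82; true-score variance = 1.28 + 0.82 = 2.1; composite reliability = 0.7447.
Max component reliability = 0.6600.
Difference = 0.7447 − 0.6600 = 0.085.

0.085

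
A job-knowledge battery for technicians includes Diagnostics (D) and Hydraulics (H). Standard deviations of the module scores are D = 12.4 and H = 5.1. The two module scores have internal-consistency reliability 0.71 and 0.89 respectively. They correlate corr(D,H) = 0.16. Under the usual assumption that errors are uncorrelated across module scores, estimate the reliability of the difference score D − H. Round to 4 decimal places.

Var(D−H) = 12.4² + 5.1² − 2·12.4·5.1·0.16 = 179.77 − 20.2368 = 159.533.
Under uncorrelated errors the observed covariances equal the true-score covariances, so only the own-variance terms attenuate.
True-score variance = [12.4²·0.71 + 5.1²·0.89] − 20.2368 = 132.319 − 20.2368 = 112.082.
Reliability = 112.082 / 159.533 = 0.7026.

0.7026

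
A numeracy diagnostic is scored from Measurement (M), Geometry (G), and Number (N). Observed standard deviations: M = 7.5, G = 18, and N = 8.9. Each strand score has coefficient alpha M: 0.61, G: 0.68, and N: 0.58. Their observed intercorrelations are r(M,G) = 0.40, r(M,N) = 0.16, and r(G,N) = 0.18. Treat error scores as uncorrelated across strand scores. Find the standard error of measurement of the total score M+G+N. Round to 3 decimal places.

Var(total) = 459.46 + 187.032 = 646.492.
True-score variance = 300.574 + 187.032 = 487.606, so reliability = 0.7542.
Error variance = 646.492 − 487.606 = 158.886; SEM = √158.886 = 12.605.

12.605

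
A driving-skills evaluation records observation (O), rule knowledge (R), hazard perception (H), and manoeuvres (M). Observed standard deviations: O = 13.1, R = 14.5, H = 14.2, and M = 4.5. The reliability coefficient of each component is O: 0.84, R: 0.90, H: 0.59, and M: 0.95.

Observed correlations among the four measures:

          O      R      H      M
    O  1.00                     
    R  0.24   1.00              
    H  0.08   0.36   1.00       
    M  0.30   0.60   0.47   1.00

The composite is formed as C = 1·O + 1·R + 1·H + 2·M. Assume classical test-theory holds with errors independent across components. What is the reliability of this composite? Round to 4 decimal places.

Var(C) = 13.1² + 14.5² + 14.2² + 2²·4.5² + 2·[13.1·14.5·0.24 + 13.1·14.2·0.08 + 2·13.1·4.5·0.30 + 14.5·14.2·0.36 + 2·14.5·4.5·0.60 + 2·14.2·4.5·0.47] = 664.5 + 616.659 = 1281.16.
Under uncorrelated errors the observed covariances equal the true-score covariances, so only the own-variance terms attenuate.
True-score variance = [13.1²·0.84 + 14.5²·0.90 + 14.2²·0.59 + 2²·4.5²·0.95] + 616.659 = 529.295 + 616.659 = 1145.95.
Reliability = 1145.95 / 1281.16 = 0.8945.

0.8945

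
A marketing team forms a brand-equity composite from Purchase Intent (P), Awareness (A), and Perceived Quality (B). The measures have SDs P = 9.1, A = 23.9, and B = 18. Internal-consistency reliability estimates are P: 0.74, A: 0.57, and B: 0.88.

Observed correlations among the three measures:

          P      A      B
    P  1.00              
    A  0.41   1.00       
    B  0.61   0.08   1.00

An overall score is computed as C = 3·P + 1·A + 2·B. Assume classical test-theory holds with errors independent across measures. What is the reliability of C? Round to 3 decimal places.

Var(C) = 3²·9.1² + 23.9² + 2²·18² + 2·[3·9.1·23.9·0.41 + 6·9.1·18·0.61 + 2·23.9·18·0.08] = 2612.5 + 1871.71 = 4484.21.
Because errors are independent across components, Cov(Tᵢ,Tⱼ) = Cov(Xᵢ,Xⱼ); the off-diagonal part of the true-score variance is the same as above.
True-score variance = [3²·9.1²·0.74 + 23.9²·0.57 + 2²·18²·0.88] + 1871.71 = 2017.58 + 1871.71 = 3889.29.
Reliability = 3889.29 / 4484.21 = 0.867.

0.867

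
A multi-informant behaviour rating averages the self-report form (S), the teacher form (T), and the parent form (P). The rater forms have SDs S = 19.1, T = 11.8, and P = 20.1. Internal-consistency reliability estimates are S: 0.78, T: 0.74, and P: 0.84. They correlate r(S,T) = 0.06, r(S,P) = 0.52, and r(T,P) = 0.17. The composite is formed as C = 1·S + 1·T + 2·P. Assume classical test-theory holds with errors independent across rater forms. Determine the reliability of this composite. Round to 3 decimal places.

Var(C) = 19.1² + 11.8² + 2²·20.1² + 2·[19.1·11.8·0.06 + 2·19.1·20.1·0.52 + 2·11.8·20.1·0.17] = 2120.09 + 986.861 = 3106.95.
With uncorrelated errors the cross-covariances are all true-score covariance, so they carry over unchanged; only the diagonal terms shrink to ρᵢσᵢ².
True-score variance = [19.1²·0.78 + 11.8²·0.74 + 2²·20.1²·0.84] + 986.861 = 1745.06 + 986.861 = 2731.92.
Reliability = 2731.92 / 3106.95 = 0.879.

0.879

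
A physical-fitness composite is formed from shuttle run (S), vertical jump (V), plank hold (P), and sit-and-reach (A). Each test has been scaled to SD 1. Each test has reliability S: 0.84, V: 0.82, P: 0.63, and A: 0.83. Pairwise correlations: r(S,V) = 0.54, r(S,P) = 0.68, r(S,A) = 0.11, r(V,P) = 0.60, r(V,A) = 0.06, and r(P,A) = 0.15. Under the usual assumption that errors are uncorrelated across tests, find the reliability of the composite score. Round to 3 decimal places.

0.894

Var(S+V+P+A) = 4 + 2·[0.54 + 0.68 + 0.11 + 0.60 + 0.06 + 0.15] = 4 + 4.28 = 8.28.
Because errors are independent across components, Cov(Tᵢ,Tⱼ) = Cov(Xᵢ,Xⱼ); the off-diagonal part of the true-score variance is the same as above.
True-score variance = [0.84 + 0.82 + 0.63 + 0.83] + 4.28 = 3.12 + 4.28 = 7.4.
Reliability = 7.4 / 8.28 = 0.894.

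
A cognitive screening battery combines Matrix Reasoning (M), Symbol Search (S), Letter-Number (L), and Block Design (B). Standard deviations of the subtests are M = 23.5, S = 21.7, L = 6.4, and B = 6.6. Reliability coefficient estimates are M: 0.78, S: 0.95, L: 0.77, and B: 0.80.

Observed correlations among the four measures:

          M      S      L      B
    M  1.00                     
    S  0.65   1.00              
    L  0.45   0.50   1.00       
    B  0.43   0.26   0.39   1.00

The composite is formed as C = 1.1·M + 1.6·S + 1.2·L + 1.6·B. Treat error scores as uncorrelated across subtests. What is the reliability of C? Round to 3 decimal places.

Var(C) = 1.1²·23.5² + 1.6²·21.7² + 1.2²·6.4² + 1.6²·6.6² + 2·[1.76·23.5·21.7·0.65 + 1.32·23.5·6.4·0.45 + 1.76·23.5·6.6·0.43 + 1.92·21.7·6.4·0.50 + 2.56·21.7·6.6·0.26 + 1.92·6.4·6.6·0.39] = 2044.2 + 2100.76 = 4144.96.
With uncorrelated errors the cross-covariances are all true-score covariance, so they carry over unchanged; only the diagonal terms shrink to ρᵢσᵢ².
True-score variance = [1.1²·23.5²·0.78 + 1.6²·21.7²·0.95 + 1.2²·6.4²·0.77 + 1.6²·6.6²·0.80] + 2100.76 = 1801.05 + 2100.76 = 3901.81.
Reliability = 3901.81 / 4144.96 = 0.941.

0.941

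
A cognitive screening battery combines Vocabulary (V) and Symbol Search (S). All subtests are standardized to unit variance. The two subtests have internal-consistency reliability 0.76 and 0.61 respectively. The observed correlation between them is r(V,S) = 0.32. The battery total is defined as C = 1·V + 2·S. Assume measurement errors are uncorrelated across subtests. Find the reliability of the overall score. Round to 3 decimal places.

0.713

Var(C) = 1 + 2² + 2·[2·0.32] = 5 + 1.28 = 6.28.
With uncorrelated errors the cross-covariances are all true-score covariance, so they carry over unchanged; only the diagonal terms shrink to ρᵢσᵢ².
True-score variance = [0.76 + 2²·0.61] + 1.28 = 3.2 + 1.28 = 4.48.
Reliability = 4.48 / 6.28 = 0.713.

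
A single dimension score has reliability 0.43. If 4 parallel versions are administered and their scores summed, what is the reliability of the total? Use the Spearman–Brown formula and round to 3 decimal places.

ρ_k = kρ / (1 + (k−1)ρ) = 4·0.43 / (1 + 3·0.43) = 1.720 / 2.290 = 0.751.

0.751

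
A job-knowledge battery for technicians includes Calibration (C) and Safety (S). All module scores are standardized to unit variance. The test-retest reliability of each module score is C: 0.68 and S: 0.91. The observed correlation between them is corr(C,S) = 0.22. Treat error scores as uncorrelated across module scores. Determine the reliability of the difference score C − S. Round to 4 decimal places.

0.7372

Var(C−S) = 1 + 1 − 2·0.22 = 2 − 0.44 = 1.56.
Under uncorrelated errors the observed covariances equal the true-score covariances, so only the own-variance terms attenuate.
True-score variance = [0.68 + 0.91] − 0.44 = 1.59 − 0.44 = 1.15.
Reliability = 1.15 / 1.56 = 0.7372.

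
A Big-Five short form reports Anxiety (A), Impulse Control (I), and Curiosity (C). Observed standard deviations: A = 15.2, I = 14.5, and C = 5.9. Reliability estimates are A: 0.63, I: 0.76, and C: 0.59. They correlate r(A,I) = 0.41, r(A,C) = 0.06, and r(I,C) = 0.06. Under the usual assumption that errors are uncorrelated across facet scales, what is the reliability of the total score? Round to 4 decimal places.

0.7784

Var(A+I+C) = 15.2² + 14.5² + 5.9² + 2·[15.2·14.5·0.41 + 15.2·5.9·0.06 + 14.5·5.9·0.06] = 476.1 + 201.756 = 677.856.
Because errors are independent across components, Cov(Tᵢ,Tⱼ) = Cov(Xᵢ,Xⱼ); the off-diagonal part of the true-score variance is the same as above.
True-score variance = [15.2²·0.63 + 14.5²·0.76 + 5.9²·0.59] + 201.756 = 325.883 + 201.756 = 527.639.
Reliability = 527.639 / 677.856 = 0.7784.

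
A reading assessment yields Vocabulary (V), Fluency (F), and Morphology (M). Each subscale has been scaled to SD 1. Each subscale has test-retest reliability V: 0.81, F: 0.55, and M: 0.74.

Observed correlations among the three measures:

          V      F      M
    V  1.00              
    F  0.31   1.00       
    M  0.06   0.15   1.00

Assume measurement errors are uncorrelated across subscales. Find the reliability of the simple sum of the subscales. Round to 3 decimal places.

0.777

Var(V+F+M) = 3 + 2·[0.31 + 0.06 + 0.15] = 3 + 1.04 = 4.04.
Under uncorrelated errors the observed covariances equal the true-score covariances, so only the own-variance terms attenuate.
True-score variance = [0.81 + 0.55 + 0.74] + 1.04 = 2.1 + 1.04 = 3.14.
Reliability = 3.14 / 4.04 = 0.777.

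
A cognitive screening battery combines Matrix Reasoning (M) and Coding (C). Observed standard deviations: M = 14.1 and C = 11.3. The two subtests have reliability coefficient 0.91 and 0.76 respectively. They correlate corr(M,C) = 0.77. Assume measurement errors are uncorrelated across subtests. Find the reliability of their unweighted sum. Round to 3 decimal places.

Var(M+C) = 14.1² + 11.3² + 2·[14.1·11.3·0.77] = 326.5 + 245.368 = 571.868.
Under uncorrelated errors the observed covariances equal the true-score covariances, so only the own-variance terms attenuate.
True-score variance = [14.1²·0.91 + 11.3²·0.76] + 245.368 = 277.962 + 245.368 = 523.33.
Reliability = 523.33 / 571.868 = 0.915.

0.915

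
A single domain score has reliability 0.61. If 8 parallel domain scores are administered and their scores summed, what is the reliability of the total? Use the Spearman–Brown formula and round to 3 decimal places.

ρ_k = kρ / (1 + (k−1)ρ) = 8·0.61 / (1 + 7·0.61) = 4.880 / 5.270 = 0.926.

0.926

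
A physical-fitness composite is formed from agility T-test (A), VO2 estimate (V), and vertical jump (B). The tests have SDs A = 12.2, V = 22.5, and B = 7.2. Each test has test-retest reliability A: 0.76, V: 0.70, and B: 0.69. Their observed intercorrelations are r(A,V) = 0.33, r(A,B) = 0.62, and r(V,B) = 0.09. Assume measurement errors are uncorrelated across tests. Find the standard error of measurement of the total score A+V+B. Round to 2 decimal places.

14.27

Var(total) = 706.93 + 319.252 = 1026.18.
True-score variance = 503.263 + 319.252 = 822.515, so reliability = 0.8015.
Error variance = 1026.18 − 822.515 = 203.667; SEM = √203.667 = 14.27.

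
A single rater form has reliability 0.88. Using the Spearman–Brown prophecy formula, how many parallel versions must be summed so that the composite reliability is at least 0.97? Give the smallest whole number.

k ≥ ρ*(1−ρ₁)/(ρ₁(1−ρ*)) = 0.97·0.12 / (0.88·0.03) = 4.409.
Smallest integer k = 5.

5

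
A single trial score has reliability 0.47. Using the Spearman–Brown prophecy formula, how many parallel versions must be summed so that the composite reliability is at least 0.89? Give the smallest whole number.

k ≥ ρ*(1−ρ₁)/(ρ₁(1−ρ*)) = 0.89·0.53 / (0.47·0.11) = 9.124.
Smallest integer k = 10.

10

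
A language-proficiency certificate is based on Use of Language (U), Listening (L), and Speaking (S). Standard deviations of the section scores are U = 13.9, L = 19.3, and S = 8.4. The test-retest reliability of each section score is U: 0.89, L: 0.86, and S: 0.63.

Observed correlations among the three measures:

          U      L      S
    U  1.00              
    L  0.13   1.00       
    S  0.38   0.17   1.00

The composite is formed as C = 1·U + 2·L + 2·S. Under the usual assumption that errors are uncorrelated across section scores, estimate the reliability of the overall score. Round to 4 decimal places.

0.8664

Var(C) = 13.9² + 2²·19.3² + 2²·8.4² + 2·[2·13.9·19.3·0.13 + 2·13.9·8.4·0.38 + 4·19.3·8.4·0.17] = 1965.41 + 537.459 = 2502.87.
With uncorrelated errors the cross-covariances are all true-score covariance, so they carry over unchanged; only the diagonal terms shrink to ρᵢσᵢ².
True-score variance = [13.9²·0.89 + 2²·19.3²·0.86 + 2²·8.4²·0.63] + 537.459 = 1631.13 + 537.459 = 2168.59.
Reliability = 2168.59 / 2502.87 = 0.8664.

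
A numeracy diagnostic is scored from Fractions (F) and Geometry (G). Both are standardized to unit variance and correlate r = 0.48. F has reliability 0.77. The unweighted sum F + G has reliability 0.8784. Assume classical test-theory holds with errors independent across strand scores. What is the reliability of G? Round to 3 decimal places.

0.870

Var(F+G) = 2 + 2·0.48 = 2.960.
True-score variance = ρ_F + ρ_G + 2·0.48, so 0.8784 = (0.77 + ρ_G + 0.96) / 2.960.
ρ_G = 0.8784·2.960 − 0.77 − 0.96 = 0.870.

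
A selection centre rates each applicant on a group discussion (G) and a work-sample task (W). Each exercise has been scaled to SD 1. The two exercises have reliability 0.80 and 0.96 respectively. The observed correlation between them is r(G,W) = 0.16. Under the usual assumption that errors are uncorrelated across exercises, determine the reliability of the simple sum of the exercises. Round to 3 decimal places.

0.897

Var(G+W) = 2 + 2·[0.16] = 2 + 0.32 = 2.32.
With uncorrelated errors the cross-covariances are all true-score covariance, so they carry over unchanged; only the diagonal terms shrink to ρᵢσᵢ².
True-score variance = [0.80 + 0.96] + 0.32 = 1.76 + 0.32 = 2.08.
Reliability = 2.08 / 2.32 = 0.897.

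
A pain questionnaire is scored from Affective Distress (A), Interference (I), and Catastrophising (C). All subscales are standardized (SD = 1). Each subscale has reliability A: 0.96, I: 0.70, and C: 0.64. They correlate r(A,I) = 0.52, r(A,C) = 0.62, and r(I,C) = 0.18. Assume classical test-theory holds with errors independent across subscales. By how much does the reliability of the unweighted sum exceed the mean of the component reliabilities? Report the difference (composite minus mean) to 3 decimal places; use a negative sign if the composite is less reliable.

0.109

Var(sum) = 3 + 2.64 = 5.64; true-score variance = 2.3 + 2.64 = 4.94; composite reliability = 0.8759.
Mean component reliability = 0.7667.
Difference = 0.8759 − 0.7667 = 0.109.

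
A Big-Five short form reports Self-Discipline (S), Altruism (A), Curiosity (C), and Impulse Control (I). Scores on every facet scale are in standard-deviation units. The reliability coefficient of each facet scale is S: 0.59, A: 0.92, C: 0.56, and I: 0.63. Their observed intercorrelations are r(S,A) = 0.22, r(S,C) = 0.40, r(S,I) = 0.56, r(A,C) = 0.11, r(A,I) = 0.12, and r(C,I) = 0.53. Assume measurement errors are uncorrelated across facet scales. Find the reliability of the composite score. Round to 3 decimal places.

0.835

Var(S+A+C+I) = 4 + 2·[0.22 + 0.40 + 0.56 + 0.11 + 0.12 + 0.53] = 4 + 3.88 = 7.88.
With uncorrelated errors the cross-covariances are all true-score covariance, so they carry over unchanged; only the diagonal terms shrink to ρᵢσᵢ².
True-score variance = [0.59 + 0.92 + 0.56 + 0.63] + 3.88 = 2.7 + 3.88 = 6.58.
Reliability = 6.58 / 7.88 = 0.835.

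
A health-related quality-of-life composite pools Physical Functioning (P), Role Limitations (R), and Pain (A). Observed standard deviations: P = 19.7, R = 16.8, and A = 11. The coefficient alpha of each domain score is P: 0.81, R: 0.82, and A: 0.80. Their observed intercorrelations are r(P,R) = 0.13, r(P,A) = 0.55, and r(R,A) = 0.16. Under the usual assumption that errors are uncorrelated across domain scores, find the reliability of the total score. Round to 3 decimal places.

0.873

Var(P+R+A) = 19.7² + 16.8² + 11² + 2·[19.7·16.8·0.13 + 19.7·11·0.55 + 16.8·11·0.16] = 791.33 + 383.556 = 1174.89.
Under uncorrelated errors the observed covariances equal the true-score covariances, so only the own-variance terms attenuate.
True-score variance = [19.7²·0.81 + 16.8²·0.82 + 11²·0.80] + 383.556 = 642.59 + 383.556 = 1026.15.
Reliability = 1026.15 / 1174.89 = 0.873.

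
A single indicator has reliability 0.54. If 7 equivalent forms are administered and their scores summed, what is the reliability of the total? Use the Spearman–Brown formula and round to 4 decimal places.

0.8915

ρ_k = kρ / (1 + (k−1)ρ) = 7·0.54 / (1 + 6·0.54) = 3.780 / 4.240 = 0.8915.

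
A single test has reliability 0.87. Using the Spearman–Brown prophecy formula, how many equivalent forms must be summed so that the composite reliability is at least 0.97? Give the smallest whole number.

5

k ≥ ρ*(1−ρ₁)/(ρ₁(1−ρ*)) = 0.97·0.13 / (0.87·0.03) = 4.831.
Smallest integer k = 5.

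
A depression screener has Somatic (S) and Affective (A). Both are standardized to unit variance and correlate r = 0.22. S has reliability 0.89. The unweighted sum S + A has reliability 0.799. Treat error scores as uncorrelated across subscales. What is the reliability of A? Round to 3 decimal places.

Var(S+A) = 2 + 2·0.22 = 2.440.
True-score variance = ρ_S + ρ_A + 2·0.22, so 0.799 = (0.89 + ρ_A + 0.44) / 2.440.
ρ_A = 0.799·2.440 − 0.89 − 0.44 = 0.620.

0.620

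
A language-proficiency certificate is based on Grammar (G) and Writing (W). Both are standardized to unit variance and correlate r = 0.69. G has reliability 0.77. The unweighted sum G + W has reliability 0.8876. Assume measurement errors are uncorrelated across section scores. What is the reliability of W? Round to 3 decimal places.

Var(G+W) = 2 + 2·0.69 = 3.380.
True-score variance = ρ_G + ρ_W + 2·0.69, so 0.8876 = (0.77 + ρ_W + 1.38) / 3.380.
ρ_W = 0.8876·3.380 − 0.77 − 1.38 = 0.850.

0.850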